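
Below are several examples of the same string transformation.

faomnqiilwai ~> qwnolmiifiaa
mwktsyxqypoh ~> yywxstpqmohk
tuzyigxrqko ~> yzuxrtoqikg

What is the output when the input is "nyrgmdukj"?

uynrkmgjd

Rule — sort the characters into reverse alphabetical order, then swap each adjacent pair of characters (1↔2, 3↔4, ...).
For "nyrgmdukj", step one produces "yurnmkjgd"; step two turns that into "uynrkmgjd".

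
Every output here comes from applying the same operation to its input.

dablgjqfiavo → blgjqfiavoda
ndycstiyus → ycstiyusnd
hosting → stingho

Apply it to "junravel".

In each case the input is transformed by: move the first 2 characters to the end (rotate left by 2).
So "junravel" becomes "nravelju".

nravelju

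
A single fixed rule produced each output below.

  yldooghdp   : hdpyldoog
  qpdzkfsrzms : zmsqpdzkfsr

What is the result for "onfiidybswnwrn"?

wrnonfiidybswn

The rule is to move the last 3 characters to the front (rotate right by 3).
For "onfiidybswnwrn" the result is "wrnonfiidybswn".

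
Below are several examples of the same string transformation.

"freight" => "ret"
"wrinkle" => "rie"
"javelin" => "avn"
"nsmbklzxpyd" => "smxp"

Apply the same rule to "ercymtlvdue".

rcvd

What's happening: swap each adjacent pair of characters (1↔2, 3↔4, ...), then keep one character in every 3, starting at position 1 (positions 1st, 4th, 7th, ...).
Working it through for "ercymtlvdue": intermediate "reyctmvlude", final "rcvd".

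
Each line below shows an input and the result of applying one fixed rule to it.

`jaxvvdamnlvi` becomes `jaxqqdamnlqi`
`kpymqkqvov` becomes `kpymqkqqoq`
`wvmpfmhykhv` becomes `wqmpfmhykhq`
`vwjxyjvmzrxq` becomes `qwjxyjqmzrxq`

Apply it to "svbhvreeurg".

In each case the input is transformed by: replace every "v" with "q".
"svbhvreeurg" → "sqbhqreeurg".

sqbhqreeurg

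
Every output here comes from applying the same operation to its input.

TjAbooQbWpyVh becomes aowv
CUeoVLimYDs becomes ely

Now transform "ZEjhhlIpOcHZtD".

jloz

Looking at the pairs, the operation is to keep one character in every 3, starting at position 3 (positions 3rd, 6th, 9th, ...), then convert every letter to lowercase.
"ZEjhhlIpOcHZtD" → "jlOZ" → "jloz".
(Check on "TjAbooQbWpyVh": → "AoWV" → "aowv" ✓)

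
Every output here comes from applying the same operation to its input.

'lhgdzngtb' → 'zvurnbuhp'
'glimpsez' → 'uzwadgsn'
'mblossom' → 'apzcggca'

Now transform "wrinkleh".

kfwbyzsv

The rule is to shift every letter 12 places backward in the alphabet (wrapping around).
"wrinkleh" → "kfwbyzsv".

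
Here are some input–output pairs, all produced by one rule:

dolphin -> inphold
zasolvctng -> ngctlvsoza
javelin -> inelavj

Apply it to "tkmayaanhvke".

kehvanyamatk

In each case the input is transformed by: reverse the string, then swap each adjacent pair of characters (1↔2, 3↔4, ...).
Starting from "tkmayaanhvke": after the first operation, "ekvhnaayamkt"; after the second, "kehvanyamatk".
(Check on "javelin": → "nilevaj" → "inelavj" ✓)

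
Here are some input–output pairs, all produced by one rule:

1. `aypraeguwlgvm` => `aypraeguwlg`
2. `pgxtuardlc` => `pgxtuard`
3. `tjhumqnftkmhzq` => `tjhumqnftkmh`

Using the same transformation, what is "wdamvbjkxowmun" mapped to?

wdamvbjkxowm

The rule is to delete the last 2 characters.
"wdamvbjkxowmun" → "wdamvbjkxowm".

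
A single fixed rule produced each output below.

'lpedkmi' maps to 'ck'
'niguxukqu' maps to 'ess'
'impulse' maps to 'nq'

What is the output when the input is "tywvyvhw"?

ut

The pattern: shift every letter 2 places backward in the alphabet (wrapping around), then keep one character in every 3, starting at position 3 (positions 3rd, 6th, 9th, ...).
Starting from "tywvyvhw": after the first operation, "rwutwtfu"; after the second, "ut".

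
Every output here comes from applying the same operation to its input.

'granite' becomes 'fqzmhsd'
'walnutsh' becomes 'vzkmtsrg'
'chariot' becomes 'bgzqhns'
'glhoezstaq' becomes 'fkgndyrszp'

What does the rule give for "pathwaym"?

ozsgvzxl

What's happening: shift every letter 1 place backward in the alphabet (wrapping around).
Doing the same to "pathwaym": "ozsgvzxl".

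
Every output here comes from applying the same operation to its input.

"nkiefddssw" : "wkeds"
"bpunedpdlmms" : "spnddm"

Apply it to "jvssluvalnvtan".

Each output is the input with this applied: move the last character to the front, then keep every other character starting from the first (positions 1st, 3rd, 5th, ...).
"jvssluvalnvtan" → "njvssluvalnvta" → "nvsuant".
(Check on "bpunedpdlmms": → "sbpunedpdlmm" → "spnddm" ✓)

nvsuant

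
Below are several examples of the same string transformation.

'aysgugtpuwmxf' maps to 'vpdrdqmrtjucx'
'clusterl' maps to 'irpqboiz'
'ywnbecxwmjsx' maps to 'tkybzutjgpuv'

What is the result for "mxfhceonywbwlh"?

The pattern: move the first character to the end, then shift every letter 3 places backward in the alphabet (wrapping around).
"mxfhceonywbwlh" → "xfhceonywbwlhm" → "ucezblkvtytiej".

ucezblkvtytiej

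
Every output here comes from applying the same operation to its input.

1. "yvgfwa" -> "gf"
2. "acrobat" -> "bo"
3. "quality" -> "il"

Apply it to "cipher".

ph

Looking at the pairs, the operation is to take characters alternately from the front and the back (1st, last, 2nd, 2nd-last, ...), then keep only the last 2 characters.
For "cipher", step one produces "crieph"; step two turns that into "ph".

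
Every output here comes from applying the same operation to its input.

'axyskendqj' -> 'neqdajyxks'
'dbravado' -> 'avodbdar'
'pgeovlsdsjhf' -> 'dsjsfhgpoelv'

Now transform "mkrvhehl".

What's happening: swap the front and back halves of the string, then swap each adjacent pair of characters (1↔2, 3↔4, ...).
"mkrvhehl" → "hehlmkrv" → "ehlhkmvr".

ehlhkmvr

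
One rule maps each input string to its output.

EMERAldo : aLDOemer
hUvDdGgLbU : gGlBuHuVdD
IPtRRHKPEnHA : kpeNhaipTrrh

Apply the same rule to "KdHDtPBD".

TpbdkDhd

The pattern: swap the front and back halves of the string, then flip the case of every letter.
For "KdHDtPBD", step one produces "tPBDKdHD"; step two turns that into "TpbdkDhd".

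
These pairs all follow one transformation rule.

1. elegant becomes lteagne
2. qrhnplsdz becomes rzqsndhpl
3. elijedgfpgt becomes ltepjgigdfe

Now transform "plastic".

lcptsia

The pattern: swap each adjacent pair of characters (1↔2, 3↔4, ...), then take characters alternately from the front and the back (1st, last, 2nd, 2nd-last, ...).
Starting from "plastic": after the first operation, "lpsaitc"; after the second, "lcptsia".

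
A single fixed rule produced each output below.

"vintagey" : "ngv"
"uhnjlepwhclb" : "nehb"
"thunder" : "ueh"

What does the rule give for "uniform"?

In each case the input is transformed by: move the first 2 characters to the end (rotate left by 2), then keep one character in every 3, starting at position 1 (positions 1st, 4th, 7th, ...).
For "uniform", step one produces "iformun"; step two turns that into "irn".

irn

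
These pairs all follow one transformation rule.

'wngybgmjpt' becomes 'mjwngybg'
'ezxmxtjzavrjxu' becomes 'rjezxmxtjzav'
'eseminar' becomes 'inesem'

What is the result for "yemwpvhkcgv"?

What's happening: delete the last 2 characters, then move the last 2 characters to the front (rotate right by 2).
Working it through for "yemwpvhkcgv": intermediate "yemwpvhkc", final "kcyemwpvh".

kcyemwpvh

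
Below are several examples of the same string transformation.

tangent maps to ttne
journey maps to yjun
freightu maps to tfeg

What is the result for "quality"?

Each output is the input with this applied: keep every other character starting from the first (positions 1st, 3rd, 5th, ...), then move the last character to the front.
Doing the same to "quality": "yqai".
(Check on "tangent": → "tnet" → "ttne" ✓)

yqai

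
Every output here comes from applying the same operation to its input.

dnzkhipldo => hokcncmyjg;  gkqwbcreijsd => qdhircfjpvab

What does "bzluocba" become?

Each output is the input with this applied: swap the front and back halves of the string, then shift every letter 1 place backward in the alphabet (wrapping around).
Applying both steps to "bzluocba": "ocbabzlu", then "nbazaykt".

nbazaykt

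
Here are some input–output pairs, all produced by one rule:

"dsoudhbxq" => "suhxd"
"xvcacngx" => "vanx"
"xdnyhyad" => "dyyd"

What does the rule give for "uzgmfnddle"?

The rule is to move the first character to the end, then keep every other character starting from the first (positions 1st, 3rd, 5th, ...).
On "uzgmfnddle": the first step gives "zgmfnddleu", and the second then gives "zmnde".
(Check on "dsoudhbxq": → "soudhbxqd" → "suhxd" ✓)

zmnde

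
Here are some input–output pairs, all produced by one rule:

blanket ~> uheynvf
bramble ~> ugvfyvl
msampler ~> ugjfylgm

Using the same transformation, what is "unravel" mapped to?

lupyfoh

The rule is to shift every letter 6 places backward in the alphabet (wrapping around), then move the first 2 characters to the end (rotate left by 2).
On "unravel": the first step gives "ohlupyf", and the second then gives "lupyfoh".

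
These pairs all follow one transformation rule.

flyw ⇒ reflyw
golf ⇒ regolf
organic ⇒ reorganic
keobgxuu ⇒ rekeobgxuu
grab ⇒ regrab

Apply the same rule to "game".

Looking at the pairs, the operation is to prepend "re".
Applying that to "game" gives "regame".

regame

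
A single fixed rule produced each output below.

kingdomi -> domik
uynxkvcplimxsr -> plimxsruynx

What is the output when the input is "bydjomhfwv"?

Rule — swap the front and back halves of the string, then delete the last 3 characters.
Working it through for "bydjomhfwv": intermediate "mhfwvbydjo", final "mhfwvby".
(Check on "uynxkvcplimxsr": → "plimxsruynxkvc" → "plimxsruynx" ✓)

mhfwvby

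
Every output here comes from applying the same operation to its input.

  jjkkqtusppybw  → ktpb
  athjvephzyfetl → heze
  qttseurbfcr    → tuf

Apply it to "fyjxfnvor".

In each case the input is transformed by: keep one character in every 3, starting at position 3 (positions 3rd, 6th, 9th, ...).
On "fyjxfnvor" that produces "jnr".

jnr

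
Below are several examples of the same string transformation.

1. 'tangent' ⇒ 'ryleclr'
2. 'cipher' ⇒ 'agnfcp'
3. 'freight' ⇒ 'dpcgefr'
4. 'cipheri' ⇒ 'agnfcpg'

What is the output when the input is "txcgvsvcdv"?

rvaetqtabt

The transformation: shift every letter 2 places backward in the alphabet (wrapping around).
"txcgvsvcdv" → "rvaetqtabt".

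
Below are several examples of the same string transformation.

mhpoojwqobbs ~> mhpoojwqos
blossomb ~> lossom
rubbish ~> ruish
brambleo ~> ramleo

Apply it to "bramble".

ramle

What's happening: remove every "b".
Applying that to "bramble" gives "ramle".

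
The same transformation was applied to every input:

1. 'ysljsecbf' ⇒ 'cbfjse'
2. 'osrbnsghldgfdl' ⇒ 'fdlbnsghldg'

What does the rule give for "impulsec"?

Looking at the pairs, the operation is to delete the first 3 characters, then move the last 3 characters to the front (rotate right by 3).
So "impulsec" becomes "secul".
(Check on "ysljsecbf": → "jsecbf" → "cbfjse" ✓)

secul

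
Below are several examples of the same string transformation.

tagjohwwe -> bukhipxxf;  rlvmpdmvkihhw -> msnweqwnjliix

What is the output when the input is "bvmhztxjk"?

wcinuakyl

What's happening: swap each adjacent pair of characters (1↔2, 3↔4, ...), then shift every letter 1 place forward in the alphabet (wrapping around).
"bvmhztxjk" → "wcinuakyl".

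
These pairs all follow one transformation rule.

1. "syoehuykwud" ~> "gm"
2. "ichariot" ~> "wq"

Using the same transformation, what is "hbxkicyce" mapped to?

vp

Each output is the input with this applied: shift every letter 12 places backward in the alphabet (wrapping around), then keep only the first 2 characters.
Working it through for "hbxkicyce": intermediate "vplywqmqs", final "vp".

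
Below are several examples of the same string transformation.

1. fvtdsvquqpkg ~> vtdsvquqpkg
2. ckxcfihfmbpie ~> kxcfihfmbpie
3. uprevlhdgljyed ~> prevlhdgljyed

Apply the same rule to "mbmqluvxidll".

The transformation: delete the first character.
"mbmqluvxidll" → "bmqluvxidll".

bmqluvxidll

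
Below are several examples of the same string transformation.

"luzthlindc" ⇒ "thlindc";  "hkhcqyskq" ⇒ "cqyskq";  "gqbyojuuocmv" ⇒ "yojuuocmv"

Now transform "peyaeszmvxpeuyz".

Looking at the pairs, the operation is to delete the first 3 characters.
For "peyaeszmvxpeuyz" the result is "aeszmvxpeuyz".

aeszmvxpeuyz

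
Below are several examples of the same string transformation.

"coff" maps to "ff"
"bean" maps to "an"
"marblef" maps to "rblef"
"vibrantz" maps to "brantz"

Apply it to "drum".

um

In each case the input is transformed by: delete the first 2 characters.
On "drum" that produces "um".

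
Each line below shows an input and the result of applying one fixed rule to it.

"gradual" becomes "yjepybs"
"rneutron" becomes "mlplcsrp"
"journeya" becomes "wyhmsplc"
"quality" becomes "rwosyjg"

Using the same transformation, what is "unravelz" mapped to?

Looking at the pairs, the operation is to shift every letter 2 places backward in the alphabet (wrapping around), then move the last 2 characters to the front (rotate right by 2).
For "unravelz", step one produces "slpytcjx"; step two turns that into "jxslpytc".

jxslpytc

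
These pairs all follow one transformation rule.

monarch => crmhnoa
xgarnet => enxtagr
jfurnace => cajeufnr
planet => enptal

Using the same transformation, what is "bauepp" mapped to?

pebpua

In each case the input is transformed by: move the last 3 characters to the front (rotate right by 3), then swap each adjacent pair of characters (1↔2, 3↔4, ...).
On "bauepp": the first step gives "eppbau", and the second then gives "pebpua".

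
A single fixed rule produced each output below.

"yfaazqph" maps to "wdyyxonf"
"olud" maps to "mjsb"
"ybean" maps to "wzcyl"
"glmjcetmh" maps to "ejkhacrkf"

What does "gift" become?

What's happening: shift every letter 2 places backward in the alphabet (wrapping around).
Applying that to "gift" gives "egdr".

egdr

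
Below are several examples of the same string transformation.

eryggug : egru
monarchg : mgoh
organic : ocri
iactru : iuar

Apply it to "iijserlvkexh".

What's happening: take characters alternately from the front and the back (1st, last, 2nd, 2nd-last, ...), then keep only the first 4 characters.
On "iijserlvkexh" that produces "ihix".

ihix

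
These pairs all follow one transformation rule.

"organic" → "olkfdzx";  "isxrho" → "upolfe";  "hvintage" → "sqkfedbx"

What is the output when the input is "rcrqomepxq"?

uoonnmljbz

Looking at the pairs, the operation is to sort the characters into reverse alphabetical order, then shift every letter 3 places backward in the alphabet (wrapping around).
For "rcrqomepxq", step one produces "xrrqqpomec"; step two turns that into "uoonnmljbz".
(Check on "hvintage": → "vtnihgea" → "sqkfedbx" ✓)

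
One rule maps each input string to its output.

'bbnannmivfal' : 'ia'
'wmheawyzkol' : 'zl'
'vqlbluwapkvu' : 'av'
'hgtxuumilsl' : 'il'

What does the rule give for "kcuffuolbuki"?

lk

In each case the input is transformed by: keep one character in every 3, starting at position 2 (positions 2nd, 5th, 8th, ...), then delete the first 2 characters.
Working it through for "kcuffuolbuki": intermediate "cflk", final "lk".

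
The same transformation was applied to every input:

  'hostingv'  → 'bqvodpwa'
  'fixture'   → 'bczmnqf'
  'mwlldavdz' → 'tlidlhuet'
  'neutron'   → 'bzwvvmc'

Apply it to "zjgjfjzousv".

rnrhwcadhro

The rule is to move the first 3 characters to the end (rotate left by 3), then shift every letter 8 places forward in the alphabet (wrapping around).
On "zjgjfjzousv": the first step gives "jfjzousvzjg", and the second then gives "rnrhwcadhro".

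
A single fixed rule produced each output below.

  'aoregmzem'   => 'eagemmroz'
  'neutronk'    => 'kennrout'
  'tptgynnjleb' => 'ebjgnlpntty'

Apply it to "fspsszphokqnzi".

The rule is to sort the characters into alphabetical order, then swap each adjacent pair of characters (1↔2, 3↔4, ...).
Applying both steps to "fspsszphokqnzi": "fhiknoppqssszz", then "hfkionppsqsszz".
(Check on "neutronk": → "eknnortu" → "kennrout" ✓)

hfkionppsqsszz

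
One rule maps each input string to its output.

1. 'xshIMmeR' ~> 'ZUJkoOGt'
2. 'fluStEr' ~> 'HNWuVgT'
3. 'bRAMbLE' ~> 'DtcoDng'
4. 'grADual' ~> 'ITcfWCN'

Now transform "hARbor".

The rule is to shift every letter 2 places forward in the alphabet (wrapping around), then flip the case of every letter.
Applying both steps to "hARbor": "jCTdqt", then "JctDQT".

JctDQT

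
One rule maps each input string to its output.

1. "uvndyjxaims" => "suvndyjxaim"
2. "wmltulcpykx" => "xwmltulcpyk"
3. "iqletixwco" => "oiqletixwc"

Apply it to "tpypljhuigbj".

Rule — move the last character to the front.
So "tpypljhuigbj" becomes "jtpypljhuigb".

jtpypljhuigb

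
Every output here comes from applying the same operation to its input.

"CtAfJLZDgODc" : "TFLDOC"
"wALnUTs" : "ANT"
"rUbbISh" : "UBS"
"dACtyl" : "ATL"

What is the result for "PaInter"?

Looking at the pairs, the operation is to keep every other character starting from the second (positions 2nd, 4th, 6th, ...), then convert every letter to uppercase.
Applying that to "PaInter" gives "ANE".

ANE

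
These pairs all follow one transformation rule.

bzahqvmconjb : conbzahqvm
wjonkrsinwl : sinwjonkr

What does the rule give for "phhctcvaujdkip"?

jdkphhctcvau

In each case the input is transformed by: delete the last 2 characters, then move the last 3 characters to the front (rotate right by 3).
Applying both steps to "phhctcvaujdkip": "phhctcvaujdk", then "jdkphhctcvau".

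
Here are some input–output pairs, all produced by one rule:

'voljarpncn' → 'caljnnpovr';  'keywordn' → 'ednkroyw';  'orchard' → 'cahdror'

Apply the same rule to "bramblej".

The pattern: sort the characters into alphabetical order, then swap each adjacent pair of characters (1↔2, 3↔4, ...).
On "bramblej": the first step gives "abbejlmr", and the second then gives "baebljrm".

baebljrm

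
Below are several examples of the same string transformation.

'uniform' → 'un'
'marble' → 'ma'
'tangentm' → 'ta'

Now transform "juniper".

ju

What's happening: keep only the first 2 characters.
"juniper" → "ju".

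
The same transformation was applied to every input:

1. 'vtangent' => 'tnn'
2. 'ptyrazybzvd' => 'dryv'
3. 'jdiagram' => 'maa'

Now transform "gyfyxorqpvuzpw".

Rule — swap the first and last characters, then keep one character in every 3, starting at position 1 (positions 1st, 4th, 7th, ...).
Working it through for "gyfyxorqpvuzpw": intermediate "wyfyxorqpvuzpg", final "wyrvp".

wyrvp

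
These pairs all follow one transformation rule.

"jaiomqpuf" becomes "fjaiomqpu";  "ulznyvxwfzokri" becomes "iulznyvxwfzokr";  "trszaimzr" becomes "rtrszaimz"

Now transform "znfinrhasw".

wznfinrhas

The rule is to move the last character to the front.
So "znfinrhasw" becomes "wznfinrhas".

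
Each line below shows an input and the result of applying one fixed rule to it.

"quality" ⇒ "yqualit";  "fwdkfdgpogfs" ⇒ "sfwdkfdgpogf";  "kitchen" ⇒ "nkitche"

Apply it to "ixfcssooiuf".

fixfcssooiu

The rule is to move the last character to the front.
Doing the same to "ixfcssooiuf": "fixfcssooiu".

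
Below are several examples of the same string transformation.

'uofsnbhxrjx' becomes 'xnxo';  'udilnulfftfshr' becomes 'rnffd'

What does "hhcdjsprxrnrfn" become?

The rule is to keep one character in every 3, starting at position 2 (positions 2nd, 5th, 8th, ...), then swap the first and last characters.
"hhcdjsprxrnrfn" → "hjrnn" → "njrnh".
(Check on "uofsnbhxrjx": → "onxx" → "xnxo" ✓)

njrnh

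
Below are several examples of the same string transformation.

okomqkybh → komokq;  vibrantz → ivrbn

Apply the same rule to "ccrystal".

In each case the input is transformed by: swap each adjacent pair of characters (1↔2, 3↔4, ...), then delete the last 3 characters.
Working it through for "ccrystal": intermediate "ccyrtsla", final "ccyrt".

ccyrt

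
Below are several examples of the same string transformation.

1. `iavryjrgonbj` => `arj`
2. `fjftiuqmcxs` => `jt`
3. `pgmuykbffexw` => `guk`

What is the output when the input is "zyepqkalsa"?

Each output is the input with this applied: keep every other character starting from the second (positions 2nd, 4th, 6th, ...), then delete the last 3 characters.
For "zyepqkalsa" the result is "yp".

yp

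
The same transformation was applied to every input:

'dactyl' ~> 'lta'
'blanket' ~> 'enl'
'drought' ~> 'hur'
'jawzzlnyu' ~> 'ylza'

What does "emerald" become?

The rule is to keep every other character starting from the second (positions 2nd, 4th, 6th, ...), then reverse the string.
Applying both steps to "emerald": "mrl", then "lrm".

lrm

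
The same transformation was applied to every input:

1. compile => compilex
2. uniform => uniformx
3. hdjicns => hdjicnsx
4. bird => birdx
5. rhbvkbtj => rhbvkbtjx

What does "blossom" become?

What's happening: append "x".
On "blossom" that produces "blossomx".

blossomx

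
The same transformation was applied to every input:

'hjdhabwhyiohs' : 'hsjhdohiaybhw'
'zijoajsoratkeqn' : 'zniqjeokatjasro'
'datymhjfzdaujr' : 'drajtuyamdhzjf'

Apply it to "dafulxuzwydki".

In each case the input is transformed by: take characters alternately from the front and the back (1st, last, 2nd, 2nd-last, ...).
So "dafulxuzwydki" becomes "diakfduylwxzu".

diakfduylwxzu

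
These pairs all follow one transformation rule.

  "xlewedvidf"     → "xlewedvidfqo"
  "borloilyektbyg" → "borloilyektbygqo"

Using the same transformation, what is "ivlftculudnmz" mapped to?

ivlftculudnmzqo

Each output is the input with this applied: append "qo".
Applying that to "ivlftculudnmz" gives "ivlftculudnmzqo".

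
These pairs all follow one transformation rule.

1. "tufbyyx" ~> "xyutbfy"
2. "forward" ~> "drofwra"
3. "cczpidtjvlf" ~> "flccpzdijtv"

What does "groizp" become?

The rule is to move the last 2 characters to the front (rotate right by 2), then swap each adjacent pair of characters (1↔2, 3↔4, ...).
"groizp" → "zpgroi" → "pzrgio".

pzrgio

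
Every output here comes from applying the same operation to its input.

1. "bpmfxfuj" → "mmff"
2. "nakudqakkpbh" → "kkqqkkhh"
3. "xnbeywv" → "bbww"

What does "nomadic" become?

mmii

The rule is to keep one character in every 3, starting at position 3 (positions 3rd, 6th, 9th, ...), then double every character.
For "nomadic", step one produces "mi"; step two turns that into "mmii".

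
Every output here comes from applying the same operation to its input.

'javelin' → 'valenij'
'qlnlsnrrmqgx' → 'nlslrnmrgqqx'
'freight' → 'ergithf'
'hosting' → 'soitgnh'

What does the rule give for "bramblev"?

arbmelbv

Looking at the pairs, the operation is to move the first character to the end, then swap each adjacent pair of characters (1↔2, 3↔4, ...).
Working it through for "bramblev": intermediate "ramblevb", final "arbmelbv".
(Check on "qlnlsnrrmqgx": → "lnlsnrrmqgxq" → "nlslrnmrgqqx" ✓)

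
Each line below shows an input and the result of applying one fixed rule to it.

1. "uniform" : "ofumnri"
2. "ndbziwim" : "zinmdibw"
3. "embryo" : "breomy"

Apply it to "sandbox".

bdsxaon

Each output is the input with this applied: take characters alternately from the front and the back (1st, last, 2nd, 2nd-last, ...), then move the last 2 characters to the front (rotate right by 2).
Starting from "sandbox": after the first operation, "sxaonbd"; after the second, "bdsxaon".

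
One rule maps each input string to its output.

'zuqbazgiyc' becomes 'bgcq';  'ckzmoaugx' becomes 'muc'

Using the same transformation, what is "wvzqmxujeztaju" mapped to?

quzjv

Looking at the pairs, the operation is to move the first 3 characters to the end (rotate left by 3), then keep one character in every 3, starting at position 1 (positions 1st, 4th, 7th, ...).
"wvzqmxujeztaju" → "qmxujeztajuwvz" → "quzjv".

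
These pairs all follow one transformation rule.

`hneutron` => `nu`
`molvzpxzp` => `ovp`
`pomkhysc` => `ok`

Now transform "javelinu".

ae

Each output is the input with this applied: delete the last 3 characters, then keep every other character starting from the second (positions 2nd, 4th, 6th, ...).
Working it through for "javelinu": intermediate "javel", final "ae".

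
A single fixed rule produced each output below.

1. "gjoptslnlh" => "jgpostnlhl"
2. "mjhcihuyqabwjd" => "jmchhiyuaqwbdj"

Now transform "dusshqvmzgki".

udssqhmvgzik

Looking at the pairs, the operation is to swap each adjacent pair of characters (1↔2, 3↔4, ...).
"dusshqvmzgki" → "udssqhmvgzik".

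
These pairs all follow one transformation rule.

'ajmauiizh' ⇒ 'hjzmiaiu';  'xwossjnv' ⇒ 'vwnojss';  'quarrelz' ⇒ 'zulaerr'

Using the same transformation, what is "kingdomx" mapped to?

ximnogd

Looking at the pairs, the operation is to take characters alternately from the front and the back (1st, last, 2nd, 2nd-last, ...), then delete the first character.
Working it through for "kingdomx": intermediate "kximnogd", final "ximnogd".
(Check on "xwossjnv": → "xvwnojss" → "vwnojss" ✓)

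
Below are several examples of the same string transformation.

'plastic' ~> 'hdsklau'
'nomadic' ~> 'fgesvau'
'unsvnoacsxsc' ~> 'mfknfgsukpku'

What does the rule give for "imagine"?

The pattern: shift every letter 8 places backward in the alphabet (wrapping around).
"imagine" → "aesyafw".

aesyafw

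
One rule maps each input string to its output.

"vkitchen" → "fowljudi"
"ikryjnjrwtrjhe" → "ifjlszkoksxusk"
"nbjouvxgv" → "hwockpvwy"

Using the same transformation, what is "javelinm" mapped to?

onkbwfmj

In each case the input is transformed by: move the last 2 characters to the front (rotate right by 2), then shift every letter 1 place forward in the alphabet (wrapping around).
"javelinm" → "nmjaveli" → "onkbwfmj".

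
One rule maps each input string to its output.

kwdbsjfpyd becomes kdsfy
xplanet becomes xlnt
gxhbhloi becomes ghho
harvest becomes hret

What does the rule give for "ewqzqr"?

eqq

The pattern: keep every other character starting from the first (positions 1st, 3rd, 5th, ...).
"ewqzqr" → "eqq".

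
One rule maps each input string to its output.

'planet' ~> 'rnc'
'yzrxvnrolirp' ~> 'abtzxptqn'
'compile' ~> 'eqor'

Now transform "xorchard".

The transformation: shift every letter 2 places forward in the alphabet (wrapping around), then delete the last 3 characters.
Working it through for "xorchard": intermediate "zqtejctf", final "zqtej".
(Check on "yzrxvnrolirp": → "abtzxptqnktr" → "abtzxptqn" ✓)

zqtej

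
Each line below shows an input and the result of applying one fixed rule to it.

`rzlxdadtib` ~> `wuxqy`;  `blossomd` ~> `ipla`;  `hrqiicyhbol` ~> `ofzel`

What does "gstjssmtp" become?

The rule is to shift every letter 3 places backward in the alphabet (wrapping around), then keep every other character starting from the second (positions 2nd, 4th, 6th, ...).
On "gstjssmtp": the first step gives "dpqgppjqm", and the second then gives "pgpq".

pgpq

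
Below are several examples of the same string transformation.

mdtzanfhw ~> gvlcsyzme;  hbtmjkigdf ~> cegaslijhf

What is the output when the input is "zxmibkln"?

In each case the input is transformed by: move the last 2 characters to the front (rotate right by 2), then shift every letter 1 place backward in the alphabet (wrapping around).
For "zxmibkln", step one produces "lnzxmibk"; step two turns that into "kmywlhaj".
(Check on "hbtmjkigdf": → "dfhbtmjkig" → "cegaslijhf" ✓)

kmywlhaj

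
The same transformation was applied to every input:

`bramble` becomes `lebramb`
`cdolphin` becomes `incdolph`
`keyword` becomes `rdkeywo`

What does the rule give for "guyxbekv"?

The transformation: move the last 2 characters to the front (rotate right by 2).
On "guyxbekv" that produces "kvguyxbe".

kvguyxbe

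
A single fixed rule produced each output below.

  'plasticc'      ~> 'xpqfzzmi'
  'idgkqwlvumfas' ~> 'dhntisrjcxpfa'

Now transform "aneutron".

In each case the input is transformed by: move the first 2 characters to the end (rotate left by 2), then shift every letter 3 places backward in the alphabet (wrapping around).
Starting from "aneutron": after the first operation, "eutronan"; after the second, "brqolkxk".

brqolkxk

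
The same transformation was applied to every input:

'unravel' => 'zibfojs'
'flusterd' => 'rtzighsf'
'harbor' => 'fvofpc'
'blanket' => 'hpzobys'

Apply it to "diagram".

arwoufo

The rule is to shift every letter 12 places backward in the alphabet (wrapping around), then move the last character to the front.
"diagram" → "rwoufoa" → "arwoufo".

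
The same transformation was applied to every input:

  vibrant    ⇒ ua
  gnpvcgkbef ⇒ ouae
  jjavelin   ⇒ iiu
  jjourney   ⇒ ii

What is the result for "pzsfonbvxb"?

oeaua

What's happening: shift every letter 1 place backward in the alphabet (wrapping around), then keep only the vowels.
"pzsfonbvxb" → "oeaua".
(Check on "vibrant": → "uhaqzms" → "ua" ✓)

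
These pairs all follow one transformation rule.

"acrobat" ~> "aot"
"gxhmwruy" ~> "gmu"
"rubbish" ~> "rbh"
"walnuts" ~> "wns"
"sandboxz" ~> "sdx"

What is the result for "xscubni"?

xui

Rule — keep one character in every 3, starting at position 1 (positions 1st, 4th, 7th, ...).
So "xscubni" becomes "xui".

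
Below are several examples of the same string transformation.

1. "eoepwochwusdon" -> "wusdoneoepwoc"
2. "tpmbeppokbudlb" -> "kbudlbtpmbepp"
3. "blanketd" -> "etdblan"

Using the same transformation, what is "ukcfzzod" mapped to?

zodukcf

In each case the input is transformed by: swap the front and back halves of the string, then delete the first character.
Working it through for "ukcfzzod": intermediate "zzodukcf", final "zodukcf".
(Check on "tpmbeppokbudlb": → "okbudlbtpmbepp" → "kbudlbtpmbepp" ✓)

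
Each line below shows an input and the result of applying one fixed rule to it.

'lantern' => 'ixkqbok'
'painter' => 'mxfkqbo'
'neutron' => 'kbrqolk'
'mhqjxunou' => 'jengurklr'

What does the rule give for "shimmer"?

pefjjbo

What's happening: shift every letter 3 places backward in the alphabet (wrapping around).
So "shimmer" becomes "pefjjbo".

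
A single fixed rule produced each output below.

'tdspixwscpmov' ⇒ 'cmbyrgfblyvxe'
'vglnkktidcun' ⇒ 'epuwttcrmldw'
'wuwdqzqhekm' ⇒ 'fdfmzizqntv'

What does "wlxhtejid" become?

fugqcnsrm

The pattern: shift every letter 9 places forward in the alphabet (wrapping around).
On "wlxhtejid" that produces "fugqcnsrm".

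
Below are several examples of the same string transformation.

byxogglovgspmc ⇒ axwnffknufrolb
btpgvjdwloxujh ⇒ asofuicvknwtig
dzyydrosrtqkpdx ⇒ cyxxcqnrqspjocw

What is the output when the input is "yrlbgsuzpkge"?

Rule — shift every letter 1 place backward in the alphabet (wrapping around).
On "yrlbgsuzpkge" that produces "xqkafrtyojfd".

xqkafrtyojfd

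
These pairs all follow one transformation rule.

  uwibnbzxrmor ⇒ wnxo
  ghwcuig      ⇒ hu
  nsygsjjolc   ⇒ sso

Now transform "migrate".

Each output is the input with this applied: keep one character in every 3, starting at position 2 (positions 2nd, 5th, 8th, ...).
On "migrate" that produces "ia".

ia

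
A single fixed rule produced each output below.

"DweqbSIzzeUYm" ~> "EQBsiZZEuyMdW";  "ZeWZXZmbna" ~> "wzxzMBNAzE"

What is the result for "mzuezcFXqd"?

In each case the input is transformed by: move the first 2 characters to the end (rotate left by 2), then flip the case of every letter.
For "mzuezcFXqd", step one produces "uezcFXqdmz"; step two turns that into "UEZCfxQDMZ".

UEZCfxQDMZ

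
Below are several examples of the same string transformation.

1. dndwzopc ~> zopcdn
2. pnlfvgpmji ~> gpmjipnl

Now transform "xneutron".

The transformation: swap the front and back halves of the string, then delete the last 2 characters.
Working it through for "xneutron": intermediate "tronxneu", final "tronxn".

tronxn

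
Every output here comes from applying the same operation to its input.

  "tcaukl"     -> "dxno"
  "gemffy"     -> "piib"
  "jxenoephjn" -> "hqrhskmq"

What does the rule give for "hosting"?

vwlqj

Looking at the pairs, the operation is to shift every letter 3 places forward in the alphabet (wrapping around), then delete the first 2 characters.
Working it through for "hosting": intermediate "krvwlqj", final "vwlqj".
(Check on "jxenoephjn": → "mahqrhskmq" → "hqrhskmq" ✓)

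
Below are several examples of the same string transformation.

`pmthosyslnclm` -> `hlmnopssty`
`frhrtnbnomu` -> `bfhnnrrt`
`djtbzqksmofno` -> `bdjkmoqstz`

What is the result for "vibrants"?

What's happening: delete the last 3 characters, then sort the characters into alphabetical order.
On "vibrants": the first step gives "vibra", and the second then gives "abirv".

abirv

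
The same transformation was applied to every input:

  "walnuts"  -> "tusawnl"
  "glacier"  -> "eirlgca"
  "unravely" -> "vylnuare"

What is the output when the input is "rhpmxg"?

pgxhrm

Each output is the input with this applied: swap each adjacent pair of characters (1↔2, 3↔4, ...), then move the last 3 characters to the front (rotate right by 3).
"rhpmxg" → "hrmpgx" → "pgxhrm".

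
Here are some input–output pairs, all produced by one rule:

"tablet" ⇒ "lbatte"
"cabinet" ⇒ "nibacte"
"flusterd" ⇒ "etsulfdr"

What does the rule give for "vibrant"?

arbivtn

In each case the input is transformed by: reverse the string, then move the first 2 characters to the end (rotate left by 2).
For "vibrant", step one produces "tnarbiv"; step two turns that into "arbivtn".
(Check on "cabinet": → "tenibac" → "nibacte" ✓)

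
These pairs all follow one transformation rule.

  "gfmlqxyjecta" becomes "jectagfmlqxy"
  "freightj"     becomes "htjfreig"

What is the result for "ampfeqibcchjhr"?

cchjhrampfeqib

In each case the input is transformed by: move the first character to the end, then swap the front and back halves of the string.
For "ampfeqibcchjhr", step one produces "mpfeqibcchjhra"; step two turns that into "cchjhrampfeqib".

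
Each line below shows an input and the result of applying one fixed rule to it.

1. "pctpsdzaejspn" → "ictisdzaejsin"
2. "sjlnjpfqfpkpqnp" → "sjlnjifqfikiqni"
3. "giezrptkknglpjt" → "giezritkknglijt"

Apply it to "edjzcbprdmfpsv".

edjzcbirdmfisv

What's happening: replace every "p" with "i".
So "edjzcbprdmfpsv" becomes "edjzcbirdmfisv".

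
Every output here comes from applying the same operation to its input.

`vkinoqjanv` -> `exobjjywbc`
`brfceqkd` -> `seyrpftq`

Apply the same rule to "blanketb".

Rule — shift every letter 12 places backward in the alphabet (wrapping around), then swap the front and back halves of the string.
Starting from "blanketb": after the first operation, "pzobyshp"; after the second, "yshppzob".
(Check on "brfceqkd": → "pftqseyr" → "seyrpftq" ✓)

yshppzob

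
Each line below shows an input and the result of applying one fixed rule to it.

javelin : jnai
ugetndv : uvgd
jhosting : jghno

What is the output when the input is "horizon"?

Each output is the input with this applied: take characters alternately from the front and the back (1st, last, 2nd, 2nd-last, ...), then delete the last 3 characters.
Working it through for "horizon": intermediate "hnoorzi", final "hnoo".

hnoo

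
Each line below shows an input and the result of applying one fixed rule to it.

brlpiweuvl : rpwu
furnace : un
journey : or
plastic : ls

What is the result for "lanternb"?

atr

The transformation: delete the last 2 characters, then keep every other character starting from the second (positions 2nd, 4th, 6th, ...).
Applying both steps to "lanternb": "lanter", then "atr".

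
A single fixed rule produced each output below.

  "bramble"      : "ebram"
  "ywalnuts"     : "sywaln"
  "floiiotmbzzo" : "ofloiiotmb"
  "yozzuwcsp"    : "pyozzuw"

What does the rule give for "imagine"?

The pattern: move the last character to the front, then delete the last 2 characters.
On "imagine": the first step gives "eimagin", and the second then gives "eimag".

eimag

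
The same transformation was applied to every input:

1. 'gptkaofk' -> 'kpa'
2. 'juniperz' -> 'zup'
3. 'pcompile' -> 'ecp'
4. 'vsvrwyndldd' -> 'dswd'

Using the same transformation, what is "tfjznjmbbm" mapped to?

What's happening: keep one character in every 3, starting at position 2 (positions 2nd, 5th, 8th, ...), then move the last character to the front.
Applying both steps to "tfjznjmbbm": "fnb", then "bfn".
(Check on "gptkaofk": → "pak" → "kpa" ✓)

bfn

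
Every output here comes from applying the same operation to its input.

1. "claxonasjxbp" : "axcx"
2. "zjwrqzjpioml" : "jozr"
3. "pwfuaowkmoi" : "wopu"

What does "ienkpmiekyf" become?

iyik

What's happening: keep one character in every 3, starting at position 1 (positions 1st, 4th, 7th, ...), then move the last 2 characters to the front (rotate right by 2).
Working it through for "ienkpmiekyf": intermediate "ikiy", final "iyik".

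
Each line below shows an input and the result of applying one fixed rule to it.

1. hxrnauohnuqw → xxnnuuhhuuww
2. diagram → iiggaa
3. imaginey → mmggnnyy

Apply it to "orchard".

rrhhrr

What's happening: keep every other character starting from the second (positions 2nd, 4th, 6th, ...), then double every character.
Applying both steps to "orchard": "rhr", then "rrhhrr".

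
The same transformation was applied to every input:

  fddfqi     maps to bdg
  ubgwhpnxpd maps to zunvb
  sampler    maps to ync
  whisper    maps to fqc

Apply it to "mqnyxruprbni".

Looking at the pairs, the operation is to keep every other character starting from the second (positions 2nd, 4th, 6th, ...), then shift every letter 2 places backward in the alphabet (wrapping around).
Starting from "mqnyxruprbni": after the first operation, "qyrpbi"; after the second, "owpnzg".

owpnzg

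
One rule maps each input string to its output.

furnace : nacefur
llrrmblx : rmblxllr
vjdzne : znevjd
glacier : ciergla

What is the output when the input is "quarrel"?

What's happening: move the first 3 characters to the end (rotate left by 3).
For "quarrel" the result is "rrelqua".

rrelqua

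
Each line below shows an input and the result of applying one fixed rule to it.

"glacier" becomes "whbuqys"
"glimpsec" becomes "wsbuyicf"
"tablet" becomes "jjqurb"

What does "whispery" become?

moxhyuif

The transformation: take characters alternately from the front and the back (1st, last, 2nd, 2nd-last, ...), then shift every letter 10 places backward in the alphabet (wrapping around).
For "whispery", step one produces "wyhriesp"; step two turns that into "moxhyuif".
(Check on "tablet": → "ttaebl" → "jjqurb" ✓)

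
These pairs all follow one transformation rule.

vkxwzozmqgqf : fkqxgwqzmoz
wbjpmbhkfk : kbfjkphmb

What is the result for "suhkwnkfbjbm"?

mubhjkbwfnk

In each case the input is transformed by: take characters alternately from the front and the back (1st, last, 2nd, 2nd-last, ...), then delete the first character.
For "suhkwnkfbjbm", step one produces "smubhjkbwfnk"; step two turns that into "mubhjkbwfnk".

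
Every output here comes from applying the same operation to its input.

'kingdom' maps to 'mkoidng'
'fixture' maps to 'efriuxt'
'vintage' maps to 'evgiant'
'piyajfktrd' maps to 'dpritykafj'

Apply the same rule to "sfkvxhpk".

kspfhkxv

Rule — take characters alternately from the front and the back (1st, last, 2nd, 2nd-last, ...), then swap each adjacent pair of characters (1↔2, 3↔4, ...).
For "sfkvxhpk", step one produces "skfpkhvx"; step two turns that into "kspfhkxv".
(Check on "piyajfktrd": → "pdirytakjf" → "dpritykafj" ✓)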